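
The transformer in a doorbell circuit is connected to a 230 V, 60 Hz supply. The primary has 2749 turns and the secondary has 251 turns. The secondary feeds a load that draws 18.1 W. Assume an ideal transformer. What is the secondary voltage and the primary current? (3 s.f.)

V_s = V_p × N_s/N_p = 230 × 251/2749 = 21.000 V.
I_s = P/V_s = 18.1/21.000 = 0.86189 A.
I_p = I_s × N_s/N_p = 0.86189 × 251/2749 = 0.0787 A.

V_s ≈ 21.0 V, I_p ≈ 0.0787 A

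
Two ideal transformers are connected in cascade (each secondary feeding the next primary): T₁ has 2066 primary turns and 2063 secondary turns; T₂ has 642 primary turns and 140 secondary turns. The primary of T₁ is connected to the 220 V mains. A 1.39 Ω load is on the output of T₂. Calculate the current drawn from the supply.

After T₁: V = 220.00 × 2063/2066 = 219.68 V.
After T₂: V = 219.68 × 140/642 = 47.905 V.
I_load = 47.905/1.39 = 34.464 A, so P_out = 47.905 × 34.464 = 1651.0 W.
All ideal ⇒ P_in = P_out, so I_supply = 1651.0/220 = 7.50 A.

I_supply ≈ 7.50 A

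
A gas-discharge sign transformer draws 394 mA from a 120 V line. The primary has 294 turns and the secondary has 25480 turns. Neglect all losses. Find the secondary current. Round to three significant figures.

I_s ≈ 0.00455 A

I_s/I_p = N_p/N_s, so I_s = 0.394 × 294/25480 = 0.00455 A.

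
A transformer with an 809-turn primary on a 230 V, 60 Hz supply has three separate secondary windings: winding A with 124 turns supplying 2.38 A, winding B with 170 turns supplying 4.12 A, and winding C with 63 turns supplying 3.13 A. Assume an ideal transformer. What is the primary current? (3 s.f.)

I_p ≈ 1.47 A

V_A = 230 × 124/809 = 35.253 V; V_B = 230 × 170/809 = 48.331 V; V_C = 230 × 63/809 = 17.911 V.
P_out = V_A I_A + V_B I_B + V_C I_C = 35.253×2.38 + 48.331×4.12 + 17.911×3.13 = 83.903 + 199.12 + 56.061 = 339.09 W.
Ideal ⇒ P_in = P_out, so I_p = P_out/V_p = 339.09/230 = 1.47 A.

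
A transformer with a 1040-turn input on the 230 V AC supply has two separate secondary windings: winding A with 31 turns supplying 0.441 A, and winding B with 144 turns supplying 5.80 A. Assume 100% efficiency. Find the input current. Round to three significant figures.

I_in ≈ 0.816 A

V_A = 230 × 31/1040 = 6.8558 V; V_B = 230 × 144/1040 = 31.846 V.
P_out = V_A I_A + V_B I_B = 6.8558×0.441 + 31.846×5.80 = 3.0234 + 184.71 = 187.73 W.
Ideal ⇒ P_in = P_out, so I_in = P_out/V_in = 187.73/230 = 0.816 A.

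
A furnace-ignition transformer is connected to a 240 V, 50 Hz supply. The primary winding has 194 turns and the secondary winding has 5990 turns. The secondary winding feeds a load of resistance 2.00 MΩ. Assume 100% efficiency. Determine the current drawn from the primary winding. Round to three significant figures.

V_s = V_p × N_s/N_p = 240 × 5990/194 = 7410.3 V.
I_s = V_s/R = 7410.3/(2.00×10^6) = 0.0037052 A.
For an ideal transformer I_p N_p = I_s N_s, so I_p = 0.0037052 × 5990/194 = 0.114 A.

I_p ≈ 0.114 A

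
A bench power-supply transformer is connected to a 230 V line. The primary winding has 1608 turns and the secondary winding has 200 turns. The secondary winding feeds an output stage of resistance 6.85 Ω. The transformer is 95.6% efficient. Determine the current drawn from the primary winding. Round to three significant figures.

I_p ≈ 0.543 A

V_s = 230 × 200/1608 = 28.607 V.
I_s = V_s/R = 28.607/6.85 = 4.1762 A.
P_out = V_s I_s = 28.607 × 4.1762 = 119.47 W.
P_in = P_out/η = 119.47/0.956 = 124.97 W.
I_p = P_in/V_p = 124.97/230 = 0.543 A.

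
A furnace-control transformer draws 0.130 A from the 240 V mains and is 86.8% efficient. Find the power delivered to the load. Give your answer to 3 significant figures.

P_in = V_p I_p = 240 × 0.130 = 31.200 W.
P_out = η P_in = 0.868 × 31.200 = 27.1 W.

P_out ≈ 27.1 W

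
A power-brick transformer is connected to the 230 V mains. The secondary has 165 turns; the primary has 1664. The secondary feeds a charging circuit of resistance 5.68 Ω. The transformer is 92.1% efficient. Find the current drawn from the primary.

I_p ≈ 0.432 A

V_s = 230 × 165/1664 = 22.806 V.
I_s = V_s/R = 22.806/5.68 = 4.0152 A.
P_out = V_s I_s = 22.806 × 4.0152 = 91.573 W.
P_in = P_out/η = 91.573/0.921 = 99.428 W.
I_p = P_in/V_p = 99.428/230 = 0.432 A.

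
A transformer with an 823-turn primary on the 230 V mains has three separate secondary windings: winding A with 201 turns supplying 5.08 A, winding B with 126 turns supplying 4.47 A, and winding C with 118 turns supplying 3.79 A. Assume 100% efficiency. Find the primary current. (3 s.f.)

I_p ≈ 2.47 A

V_A = 230 × 201/823 = 56.173 V; V_B = 230 × 126/823 = 35.213 V; V_C = 230 × 118/823 = 32.977 V.
P_out = V_A I_A + V_B I_B + V_C I_C = 56.173×5.08 + 35.213×4.47 + 32.977×3.79 = 285.36 + 157.40 + 124.98 = 567.74 W.
Ideal ⇒ P_in = P_out, so I_p = P_out/V_p = 567.74/230 = 2.47 A.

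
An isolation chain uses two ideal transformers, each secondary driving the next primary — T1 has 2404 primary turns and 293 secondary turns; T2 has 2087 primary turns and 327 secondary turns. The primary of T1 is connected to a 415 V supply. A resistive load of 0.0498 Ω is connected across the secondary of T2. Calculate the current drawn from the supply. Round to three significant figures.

I_supply ≈ 3.04 A

After T1: V = 415.00 × 293/2404 = 50.580 V.
After T2: V = 50.580 × 327/2087 = 7.9251 V.
I_load = 7.9251/0.0498 = 159.14 A, so P_out = 7.9251 × 159.14 = 1261.2 W.
All ideal ⇒ P_in = P_out, so I_supply = 1261.2/415 = 3.04 A.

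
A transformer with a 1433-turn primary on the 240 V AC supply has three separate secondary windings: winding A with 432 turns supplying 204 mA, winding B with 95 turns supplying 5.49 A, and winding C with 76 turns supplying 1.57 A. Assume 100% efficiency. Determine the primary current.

I_p ≈ 0.509 A

V_A = 240 × 432/1433 = 72.352 V; V_B = 240 × 95/1433 = 15.911 V; V_C = 240 × 76/1433 = 12.729 V.
P_out = V_A I_A + V_B I_B + V_C I_C = 72.352×0.204 + 15.911×5.49 + 12.729×1.57 = 14.760 + 87.350 + 19.984 = 122.09 W.
Ideal ⇒ P_in = P_out, so I_p = P_out/V_p = 122.09/240 = 0.509 A.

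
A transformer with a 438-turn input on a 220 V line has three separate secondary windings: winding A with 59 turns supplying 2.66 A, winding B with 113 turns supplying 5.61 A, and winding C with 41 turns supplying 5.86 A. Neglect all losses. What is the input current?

I_in ≈ 2.35 A

V_A = 220 × 59/438 = 29.635 V; V_B = 220 × 113/438 = 56.758 V; V_C = 220 × 41/438 = 20.594 V.
P_out = V_A I_A + V_B I_B + V_C I_C = 29.635×2.66 + 56.758×5.61 + 20.594×5.86 = 78.828 + 318.41 + 120.68 = 517.92 W.
Ideal ⇒ P_in = P_out, so I_in = P_out/V_in = 517.92/220 = 2.35 A.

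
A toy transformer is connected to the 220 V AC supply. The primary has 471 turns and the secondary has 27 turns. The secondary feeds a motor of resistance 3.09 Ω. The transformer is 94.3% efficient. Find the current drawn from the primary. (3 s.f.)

V_s = 220 × 27/471 = 12.611 V.
I_s = V_s/R = 12.611/3.09 = 4.0814 A.
P_out = V_s I_s = 12.611 × 4.0814 = 51.472 W.
P_in = P_out/η = 51.472/0.943 = 54.583 W.
I_p = P_in/V_p = 54.583/220 = 0.248 A.

I_p ≈ 0.248 A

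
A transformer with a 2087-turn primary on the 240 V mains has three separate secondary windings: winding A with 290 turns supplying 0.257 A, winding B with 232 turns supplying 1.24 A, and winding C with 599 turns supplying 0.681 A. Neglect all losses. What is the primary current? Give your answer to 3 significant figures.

I_p ≈ 0.369 A

V_A = 240 × 290/2087 = 33.349 V; V_B = 240 × 232/2087 = 26.679 V; V_C = 240 × 599/2087 = 68.884 V.
P_out = V_A I_A + V_B I_B + V_C I_C = 33.349×0.257 + 26.679×1.24 + 68.884×0.681 = 8.5708 + 33.083 + 46.910 = 88.563 W.
Ideal ⇒ P_in = P_out, so I_p = P_out/V_p = 88.563/240 = 0.369 A.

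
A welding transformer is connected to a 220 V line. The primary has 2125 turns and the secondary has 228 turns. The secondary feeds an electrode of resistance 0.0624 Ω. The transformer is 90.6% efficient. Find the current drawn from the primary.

V_s = 220 × 228/2125 = 23.605 V.
I_s = V_s/R = 23.605/0.0624 = 378.28 A.
P_out = V_s I_s = 23.605 × 378.28 = 8929.2 W.
P_in = P_out/η = 8929.2/0.906 = 9855.6 W.
I_p = P_in/V_p = 9855.6/220 = 44.8 A.

I_p ≈ 44.8 A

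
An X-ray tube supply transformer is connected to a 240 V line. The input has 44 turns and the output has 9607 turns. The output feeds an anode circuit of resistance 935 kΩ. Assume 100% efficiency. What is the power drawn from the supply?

V_out = V_in × N_out/N_in = 240 × 9607/44 = 52402 V.
I_out = V_out/R = 52402/935000 = 0.056045 A.
I_in = I_out × N_out/N_in = 0.056045 × 9607/44 = 12.237 A.
P = V_in I_in = 240 × 12.237 = 2940 W.

P ≈ 2940 W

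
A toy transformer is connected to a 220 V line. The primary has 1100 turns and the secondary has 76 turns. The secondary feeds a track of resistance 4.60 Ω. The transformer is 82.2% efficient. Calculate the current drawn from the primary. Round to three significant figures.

V_s = 220 × 76/1100 = 15.200 V.
I_s = V_s/R = 15.200/4.60 = 3.3043 A.
P_out = V_s I_s = 15.200 × 3.3043 = 50.226 W.
P_in = P_out/η = 50.226/0.822 = 61.102 W.
I_p = P_in/V_p = 61.102/220 = 0.278 A.

I_p ≈ 0.278 A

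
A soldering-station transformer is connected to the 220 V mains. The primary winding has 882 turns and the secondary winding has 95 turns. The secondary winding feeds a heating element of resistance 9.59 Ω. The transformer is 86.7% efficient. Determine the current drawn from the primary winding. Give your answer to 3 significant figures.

I_p ≈ 0.307 A

V_s = 220 × 95/882 = 23.696 V.
I_s = V_s/R = 23.696/9.59 = 2.4709 A.
P_out = V_s I_s = 23.696 × 2.4709 = 58.551 W.
P_in = P_out/η = 58.551/0.867 = 67.533 W.
I_p = P_in/V_p = 67.533/220 = 0.307 A.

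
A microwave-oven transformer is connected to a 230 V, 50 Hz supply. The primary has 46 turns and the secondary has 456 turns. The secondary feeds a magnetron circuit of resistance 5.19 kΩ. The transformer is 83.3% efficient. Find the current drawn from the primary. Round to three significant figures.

V_s = 230 × 456/46 = 2280.0 V.
I_s = V_s/R = 2280.0/5190 = 0.43931 A.
P_out = V_s I_s = 2280.0 × 0.43931 = 1001.6 W.
P_in = P_out/η = 1001.6/0.833 = 1202.4 W.
I_p = P_in/V_p = 1202.4/230 = 5.23 A.

I_p ≈ 5.23 A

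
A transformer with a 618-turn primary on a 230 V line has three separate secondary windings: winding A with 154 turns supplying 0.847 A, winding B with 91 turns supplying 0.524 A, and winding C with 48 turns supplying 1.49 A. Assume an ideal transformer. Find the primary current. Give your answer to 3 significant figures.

I_p ≈ 0.404 A

V_A = 230 × 154/618 = 57.314 V; V_B = 230 × 91/618 = 33.867 V; V_C = 230 × 48/618 = 17.864 V.
P_out = V_A I_A + V_B I_B + V_C I_C = 57.314×0.847 + 33.867×0.524 + 17.864×1.49 = 48.545 + 17.746 + 26.617 = 92.909 W.
Ideal ⇒ P_in = P_out, so I_p = P_out/V_p = 92.909/230 = 0.404 A.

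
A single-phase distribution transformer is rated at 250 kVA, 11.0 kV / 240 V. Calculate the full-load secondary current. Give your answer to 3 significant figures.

I_s = S/V_s = 250000/240 = 1040 A.

I_s ≈ 1040 A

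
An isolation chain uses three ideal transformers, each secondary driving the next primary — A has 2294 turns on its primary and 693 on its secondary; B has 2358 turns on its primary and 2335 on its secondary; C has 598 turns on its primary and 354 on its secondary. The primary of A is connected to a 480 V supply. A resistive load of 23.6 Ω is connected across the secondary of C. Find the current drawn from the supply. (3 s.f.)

After A: V = 480.00 × 693/2294 = 145.00 V.
After B: V = 145.00 × 2335/2358 = 143.59 V.
After C: V = 143.59 × 354/598 = 85.001 V.
I_load = 85.001/23.6 = 3.6018 A, so P_out = 85.001 × 3.6018 = 306.15 W.
All ideal ⇒ P_in = P_out, so I_supply = 306.15/480 = 0.638 A.

I_supply ≈ 0.638 A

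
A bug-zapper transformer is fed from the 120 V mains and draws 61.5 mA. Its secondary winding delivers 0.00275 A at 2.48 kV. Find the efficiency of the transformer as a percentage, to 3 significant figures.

η ≈ 92.4%

P_in = 120 × 0.0615 = 7.38000 W.
P_out = 2480 × 0.00275 = 6.82000 W.
η = P_out/P_in = 6.82000/7.38000 = 0.924.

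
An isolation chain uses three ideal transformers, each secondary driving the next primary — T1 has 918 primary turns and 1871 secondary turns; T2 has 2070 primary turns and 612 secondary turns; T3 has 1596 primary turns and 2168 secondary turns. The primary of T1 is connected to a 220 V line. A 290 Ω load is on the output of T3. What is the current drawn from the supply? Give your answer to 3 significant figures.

I_supply ≈ 0.508 A

After T1: V = 220.00 × 1871/918 = 448.39 V.
After T2: V = 448.39 × 612/2070 = 132.57 V.
After T3: V = 132.57 × 2168/1596 = 180.08 V.
I_load = 180.08/290 = 0.62096 A, so P_out = 180.08 × 0.62096 = 111.82 W.
All ideal ⇒ P_in = P_out, so I_supply = 111.82/220 = 0.508 A.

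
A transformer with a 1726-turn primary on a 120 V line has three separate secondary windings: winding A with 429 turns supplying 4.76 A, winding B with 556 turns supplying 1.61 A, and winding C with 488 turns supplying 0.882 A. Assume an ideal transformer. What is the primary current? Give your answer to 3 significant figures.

V_A = 120 × 429/1726 = 29.826 V; V_B = 120 × 556/1726 = 38.656 V; V_C = 120 × 488/1726 = 33.928 V.
P_out = V_A I_A + V_B I_B + V_C I_C = 29.826×4.76 + 38.656×1.61 + 33.928×0.882 = 141.97 + 62.236 + 29.925 = 234.13 W.
Ideal ⇒ P_in = P_out, so I_p = P_out/V_p = 234.13/120 = 1.95 A.

I_p ≈ 1.95 A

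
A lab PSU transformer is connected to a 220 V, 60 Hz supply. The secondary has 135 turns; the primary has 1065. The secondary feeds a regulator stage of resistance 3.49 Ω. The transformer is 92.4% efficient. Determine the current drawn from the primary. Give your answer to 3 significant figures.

V_s = 220 × 135/1065 = 27.887 V.
I_s = V_s/R = 27.887/3.49 = 7.9906 A.
P_out = V_s I_s = 27.887 × 7.9906 = 222.84 W.
P_in = P_out/η = 222.84/0.924 = 241.17 W.
I_p = P_in/V_p = 241.17/220 = 1.10 A.

I_p ≈ 1.10 A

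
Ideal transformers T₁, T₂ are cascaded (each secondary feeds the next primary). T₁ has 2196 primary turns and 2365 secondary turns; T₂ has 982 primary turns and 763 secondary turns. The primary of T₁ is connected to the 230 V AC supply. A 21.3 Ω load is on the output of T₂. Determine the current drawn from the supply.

Secondary of T₁: V = 230.00 × 2365/2196 = 247.70 V.
Secondary of T₂: V = 247.70 × 763/982 = 192.46 V.
I_load = 192.46/21.3 = 9.0357 A, so P_out = 192.46 × 9.0357 = 1739.0 W.
All ideal ⇒ P_in = P_out, so I_supply = 1739.0/230 = 7.56 A.

I_supply ≈ 7.56 A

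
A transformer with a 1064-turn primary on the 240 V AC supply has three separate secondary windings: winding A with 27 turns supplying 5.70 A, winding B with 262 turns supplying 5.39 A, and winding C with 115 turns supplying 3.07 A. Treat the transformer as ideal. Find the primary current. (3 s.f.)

I_p ≈ 1.80 A

V_A = 240 × 27/1064 = 6.0902 V; V_B = 240 × 262/1064 = 59.098 V; V_C = 240 × 115/1064 = 25.940 V.
P_out = V_A I_A + V_B I_B + V_C I_C = 6.0902×5.70 + 59.098×5.39 + 25.940×3.07 = 34.714 + 318.54 + 79.635 = 432.89 W.
Ideal ⇒ P_in = P_out, so I_p = P_out/V_p = 432.89/240 = 1.80 A.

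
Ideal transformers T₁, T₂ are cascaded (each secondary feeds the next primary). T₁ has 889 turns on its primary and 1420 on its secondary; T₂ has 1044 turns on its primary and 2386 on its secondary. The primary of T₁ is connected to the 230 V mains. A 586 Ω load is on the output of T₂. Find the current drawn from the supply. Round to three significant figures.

Secondary of T₁: V = 230.00 × 1420/889 = 367.38 V.
Secondary of T₂: V = 367.38 × 2386/1044 = 839.62 V.
I_load = 839.62/586 = 1.4328 A, so P_out = 839.62 × 1.4328 = 1203.0 W.
All ideal ⇒ P_in = P_out, so I_supply = 1203.0/230 = 5.23 A.

I_supply ≈ 5.23 A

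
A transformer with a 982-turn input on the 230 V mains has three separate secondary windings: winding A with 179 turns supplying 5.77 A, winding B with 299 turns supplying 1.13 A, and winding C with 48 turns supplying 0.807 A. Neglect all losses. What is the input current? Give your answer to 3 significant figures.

I_in ≈ 1.44 A

V_A = 230 × 179/982 = 41.925 V; V_B = 230 × 299/982 = 70.031 V; V_C = 230 × 48/982 = 11.242 V.
P_out = V_A I_A + V_B I_B + V_C I_C = 41.925×5.77 + 70.031×1.13 + 11.242×0.807 = 241.91 + 79.135 + 9.0726 = 330.11 W.
Ideal ⇒ P_in = P_out, so I_in = P_out/V_in = 330.11/230 = 1.44 A.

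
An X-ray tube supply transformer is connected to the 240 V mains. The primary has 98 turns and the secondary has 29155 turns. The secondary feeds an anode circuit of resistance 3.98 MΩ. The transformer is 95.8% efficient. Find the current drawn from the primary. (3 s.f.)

I_p ≈ 5.57 A

V_s = 240 × 29155/98 = 71400 V.
I_s = V_s/R = 71400/(3.98×10^6) = 0.017940 A.
P_out = V_s I_s = 71400 × 0.017940 = 1280.9 W.
P_in = P_out/η = 1280.9/0.958 = 1337.1 W.
I_p = P_in/V_p = 1337.1/240 = 5.57 A.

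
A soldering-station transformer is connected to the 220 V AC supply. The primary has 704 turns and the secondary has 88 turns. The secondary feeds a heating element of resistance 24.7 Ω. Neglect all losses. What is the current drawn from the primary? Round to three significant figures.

V_s = V_p × N_s/N_p = 220 × 88/704 = 27.500 V.
I_s = V_s/R = 27.500/24.7 = 1.1134 A.
For an ideal transformer I_p N_p = I_s N_s, so I_p = 1.1134 × 88/704 = 0.139 A.

I_p ≈ 0.139 A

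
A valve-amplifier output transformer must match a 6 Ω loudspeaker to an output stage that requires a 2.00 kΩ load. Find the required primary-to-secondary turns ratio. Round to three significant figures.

Z_p/Z_s = (N_p/N_s)², so N_p/N_s = √(2000/6) = √333 = 18.3.

N_p/N_s ≈ 18.3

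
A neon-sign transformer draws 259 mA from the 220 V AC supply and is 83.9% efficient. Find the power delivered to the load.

P_in = V_p I_p = 220 × 0.259 = 56.980 W.
P_out = η P_in = 0.839 × 56.980 = 47.8 W.

P_out ≈ 47.8 W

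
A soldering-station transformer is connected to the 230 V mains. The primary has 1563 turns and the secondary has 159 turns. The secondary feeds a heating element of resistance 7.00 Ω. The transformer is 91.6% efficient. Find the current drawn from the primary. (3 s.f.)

I_p ≈ 0.371 A

V_s = 230 × 159/1563 = 23.397 V.
I_s = V_s/R = 23.397/7.00 = 3.3425 A.
P_out = V_s I_s = 23.397 × 3.3425 = 78.205 W.
P_in = P_out/η = 78.205/0.916 = 85.377 W.
I_p = P_in/V_p = 85.377/230 = 0.371 A.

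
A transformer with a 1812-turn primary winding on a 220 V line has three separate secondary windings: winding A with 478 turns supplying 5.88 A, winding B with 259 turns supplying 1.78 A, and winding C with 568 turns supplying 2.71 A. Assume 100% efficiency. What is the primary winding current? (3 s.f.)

I_p ≈ 2.66 A

V_A = 220 × 478/1812 = 58.035 V; V_B = 220 × 259/1812 = 31.446 V; V_C = 220 × 568/1812 = 68.962 V.
P_out = V_A I_A + V_B I_B + V_C I_C = 58.035×5.88 + 31.446×1.78 + 68.962×2.71 = 341.25 + 55.974 + 186.89 = 584.11 W.
Ideal ⇒ P_in = P_out, so I_p = P_out/V_p = 584.11/220 = 2.66 A.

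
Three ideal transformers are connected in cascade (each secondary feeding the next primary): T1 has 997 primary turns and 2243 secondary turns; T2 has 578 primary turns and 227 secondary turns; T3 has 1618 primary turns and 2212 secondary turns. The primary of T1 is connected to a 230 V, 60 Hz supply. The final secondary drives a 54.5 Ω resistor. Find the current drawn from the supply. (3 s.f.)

Secondary of T1: V = 230.00 × 2243/997 = 517.44 V.
Secondary of T2: V = 517.44 × 227/578 = 203.22 V.
Secondary of T3: V = 203.22 × 2212/1618 = 277.82 V.
I_load = 277.82/54.5 = 5.0977 A, so P_out = 277.82 × 5.0977 = 1416.2 W.
All ideal ⇒ P_in = P_out, so I_supply = 1416.2/230 = 6.16 A.

I_supply ≈ 6.16 A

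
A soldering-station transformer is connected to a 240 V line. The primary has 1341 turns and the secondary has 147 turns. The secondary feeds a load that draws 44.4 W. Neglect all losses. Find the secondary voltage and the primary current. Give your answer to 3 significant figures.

V_s = V_p × N_s/N_p = 240 × 147/1341 = 26.309 V.
I_s = P/V_s = 44.4/26.309 = 1.6877 A.
I_p = I_s × N_s/N_p = 1.6877 × 147/1341 = 0.185 A.

V_s ≈ 26.3 V, I_p ≈ 0.185 A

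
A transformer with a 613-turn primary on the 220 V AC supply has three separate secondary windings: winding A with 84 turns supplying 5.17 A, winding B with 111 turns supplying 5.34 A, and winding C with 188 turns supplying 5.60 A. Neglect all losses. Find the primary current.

I_p ≈ 3.39 A

V_A = 220 × 84/613 = 30.147 V; V_B = 220 × 111/613 = 39.837 V; V_C = 220 × 188/613 = 67.471 V.
P_out = V_A I_A + V_B I_B + V_C I_C = 30.147×5.17 + 39.837×5.34 + 67.471×5.60 = 155.86 + 212.73 + 377.84 = 746.43 W.
Ideal ⇒ P_in = P_out, so I_p = P_out/V_p = 746.43/220 = 3.39 A.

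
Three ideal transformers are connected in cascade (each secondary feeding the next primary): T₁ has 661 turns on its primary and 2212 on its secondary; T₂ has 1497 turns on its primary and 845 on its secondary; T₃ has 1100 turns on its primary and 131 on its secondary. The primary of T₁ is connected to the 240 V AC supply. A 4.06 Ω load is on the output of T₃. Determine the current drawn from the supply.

I_supply ≈ 2.99 A

After T₁: V = 240.00 × 2212/661 = 803.15 V.
After T₂: V = 803.15 × 845/1497 = 453.35 V.
After T₃: V = 453.35 × 131/1100 = 53.989 V.
I_load = 53.989/4.06 = 13.298 A, so P_out = 53.989 × 13.298 = 717.94 W.
All ideal ⇒ P_in = P_out, so I_supply = 717.94/240 = 2.99 A.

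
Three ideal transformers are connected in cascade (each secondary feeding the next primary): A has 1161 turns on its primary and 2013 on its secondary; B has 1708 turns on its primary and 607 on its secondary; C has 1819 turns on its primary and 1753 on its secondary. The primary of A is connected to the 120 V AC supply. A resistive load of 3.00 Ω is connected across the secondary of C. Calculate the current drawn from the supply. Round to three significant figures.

I_supply ≈ 14.1 A

Secondary of A: V = 120.00 × 2013/1161 = 208.06 V.
Secondary of B: V = 208.06 × 607/1708 = 73.942 V.
Secondary of C: V = 73.942 × 1753/1819 = 71.260 V.
I_load = 71.260/3.00 = 23.753 A, so P_out = 71.260 × 23.753 = 1692.6 W.
All ideal ⇒ P_in = P_out, so I_supply = 1692.6/120 = 14.1 A.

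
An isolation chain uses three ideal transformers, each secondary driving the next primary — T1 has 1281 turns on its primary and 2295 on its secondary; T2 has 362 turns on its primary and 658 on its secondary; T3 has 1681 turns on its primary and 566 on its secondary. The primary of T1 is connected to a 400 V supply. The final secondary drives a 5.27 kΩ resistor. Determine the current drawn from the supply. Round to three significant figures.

Secondary of T1: V = 400.00 × 2295/1281 = 716.63 V.
Secondary of T2: V = 716.63 × 658/362 = 1302.6 V.
Secondary of T3: V = 1302.6 × 566/1681 = 438.59 V.
I_load = 438.59/5270 = 0.083224 A, so P_out = 438.59 × 0.083224 = 36.501 W.
All ideal ⇒ P_in = P_out, so I_supply = 36.501/400 = 0.0913 A.

I_supply ≈ 0.0913 A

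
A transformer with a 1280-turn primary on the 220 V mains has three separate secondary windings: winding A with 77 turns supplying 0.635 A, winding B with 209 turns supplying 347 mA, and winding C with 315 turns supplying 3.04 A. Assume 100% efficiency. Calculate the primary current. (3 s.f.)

I_p ≈ 0.843 A

V_A = 220 × 77/1280 = 13.234 V; V_B = 220 × 209/1280 = 35.922 V; V_C = 220 × 315/1280 = 54.141 V.
P_out = V_A I_A + V_B I_B + V_C I_C = 13.234×0.635 + 35.922×0.347 + 54.141×3.04 = 8.4038 + 12.465 + 164.59 = 185.46 W.
Ideal ⇒ P_in = P_out, so I_p = P_out/V_p = 185.46/220 = 0.843 A.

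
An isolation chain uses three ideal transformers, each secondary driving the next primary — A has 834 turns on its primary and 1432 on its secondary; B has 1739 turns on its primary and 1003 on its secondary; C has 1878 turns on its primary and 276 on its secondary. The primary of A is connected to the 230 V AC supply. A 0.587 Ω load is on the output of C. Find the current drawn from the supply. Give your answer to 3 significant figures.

I_supply ≈ 8.30 A

Secondary of A: V = 230.00 × 1432/834 = 394.92 V.
Secondary of B: V = 394.92 × 1003/1739 = 227.78 V.
Secondary of C: V = 227.78 × 276/1878 = 33.475 V.
I_load = 33.475/0.587 = 57.027 A, so P_out = 33.475 × 57.027 = 1909.0 W.
All ideal ⇒ P_in = P_out, so I_supply = 1909.0/230 = 8.30 A.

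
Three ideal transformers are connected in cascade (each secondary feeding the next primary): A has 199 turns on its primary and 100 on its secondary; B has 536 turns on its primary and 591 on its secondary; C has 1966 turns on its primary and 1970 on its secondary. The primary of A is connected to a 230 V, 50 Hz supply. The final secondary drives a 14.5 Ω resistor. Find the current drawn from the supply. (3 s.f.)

I_supply ≈ 4.89 A

Secondary of A: V = 230.00 × 100/199 = 115.58 V.
Secondary of B: V = 115.58 × 591/536 = 127.44 V.
Secondary of C: V = 127.44 × 1970/1966 = 127.70 V.
I_load = 127.70/14.5 = 8.8067 A, so P_out = 127.70 × 8.8067 = 1124.6 W.
All ideal ⇒ P_in = P_out, so I_supply = 1124.6/230 = 4.89 A.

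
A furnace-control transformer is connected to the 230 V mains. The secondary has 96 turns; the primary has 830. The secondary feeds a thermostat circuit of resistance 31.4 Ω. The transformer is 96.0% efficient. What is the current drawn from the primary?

V_s = 230 × 96/830 = 26.602 V.
I_s = V_s/R = 26.602/31.4 = 0.84721 A.
P_out = V_s I_s = 26.602 × 0.84721 = 22.538 W.
P_in = P_out/η = 22.538/0.960 = 23.477 W.
I_p = P_in/V_p = 23.477/230 = 0.102 A.

I_p ≈ 0.102 A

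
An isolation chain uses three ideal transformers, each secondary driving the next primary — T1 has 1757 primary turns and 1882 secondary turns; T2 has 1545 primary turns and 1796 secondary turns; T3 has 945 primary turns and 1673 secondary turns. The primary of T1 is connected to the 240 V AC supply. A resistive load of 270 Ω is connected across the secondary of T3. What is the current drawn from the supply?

After T1: V = 240.00 × 1882/1757 = 257.07 V.
After T2: V = 257.07 × 1796/1545 = 298.84 V.
After T3: V = 298.84 × 1673/945 = 529.06 V.
I_load = 529.06/270 = 1.9595 A, so P_out = 529.06 × 1.9595 = 1036.7 W.
All ideal ⇒ P_in = P_out, so I_supply = 1036.7/240 = 4.32 A.

I_supply ≈ 4.32 A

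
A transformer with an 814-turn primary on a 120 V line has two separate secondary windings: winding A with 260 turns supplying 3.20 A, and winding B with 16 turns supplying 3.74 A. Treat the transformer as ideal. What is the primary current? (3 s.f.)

V_A = 120 × 260/814 = 38.329 V; V_B = 120 × 16/814 = 2.3587 V.
P_out = V_A I_A + V_B I_B = 38.329×3.20 + 2.3587×3.74 = 122.65 + 8.8216 = 131.48 W.
Ideal ⇒ P_in = P_out, so I_p = P_out/V_p = 131.48/120 = 1.10 A.

I_p ≈ 1.10 A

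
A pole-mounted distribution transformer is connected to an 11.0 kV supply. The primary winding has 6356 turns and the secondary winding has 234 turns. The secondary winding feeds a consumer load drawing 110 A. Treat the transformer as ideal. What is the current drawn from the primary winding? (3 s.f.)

For an ideal transformer I_p N_p = I_s N_s, so I_p = 110 × 234/6356 = 4.05 A.

I_p ≈ 4.05 A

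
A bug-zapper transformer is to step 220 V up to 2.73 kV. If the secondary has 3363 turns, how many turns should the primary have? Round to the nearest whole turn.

N_p/N_s = V_p/V_s, so N_p = 3363 × 220/2730 = 271.0 ≈ 271 turns.

N_p = 271 turns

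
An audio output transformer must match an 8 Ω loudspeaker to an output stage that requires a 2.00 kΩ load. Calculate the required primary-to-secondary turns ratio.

Z_p/Z_s = (N_p/N_s)², so N_p/N_s = √(2000/8) = √250 = 15.8.

N_p/N_s ≈ 15.8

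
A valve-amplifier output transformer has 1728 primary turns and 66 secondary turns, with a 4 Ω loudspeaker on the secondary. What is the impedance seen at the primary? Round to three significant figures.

Z_p = (N_p/N_s)² × Z_s = (1728/66)² × 4 = 2740 Ω.

Z_p ≈ 2740 Ω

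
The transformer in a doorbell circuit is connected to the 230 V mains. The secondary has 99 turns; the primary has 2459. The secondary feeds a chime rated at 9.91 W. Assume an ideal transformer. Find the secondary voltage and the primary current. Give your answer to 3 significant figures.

V_s = V_p × N_s/N_p = 230 × 99/2459 = 9.2599 V.
I_s = P/V_s = 9.91/9.2599 = 1.0702 A.
I_p = I_s × N_s/N_p = 1.0702 × 99/2459 = 0.0431 A.

V_s ≈ 9.26 V, I_p ≈ 0.0431 A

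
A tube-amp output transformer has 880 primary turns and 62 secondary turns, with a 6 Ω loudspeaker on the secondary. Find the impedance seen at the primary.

Z_p = (N_p/N_s)² × Z_s = (880/62)² × 6 = 1210 Ω.

Z_p ≈ 1210 Ω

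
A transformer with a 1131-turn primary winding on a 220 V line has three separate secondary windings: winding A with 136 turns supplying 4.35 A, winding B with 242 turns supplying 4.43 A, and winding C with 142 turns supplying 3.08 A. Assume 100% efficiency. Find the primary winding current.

V_A = 220 × 136/1131 = 26.454 V; V_B = 220 × 242/1131 = 47.073 V; V_C = 220 × 142/1131 = 27.622 V.
P_out = V_A I_A + V_B I_B + V_C I_C = 26.454×4.35 + 47.073×4.43 + 27.622×3.08 = 115.08 + 208.54 + 85.074 = 408.69 W.
Ideal ⇒ P_in = P_out, so I_p = P_out/V_p = 408.69/220 = 1.86 A.

I_p ≈ 1.86 A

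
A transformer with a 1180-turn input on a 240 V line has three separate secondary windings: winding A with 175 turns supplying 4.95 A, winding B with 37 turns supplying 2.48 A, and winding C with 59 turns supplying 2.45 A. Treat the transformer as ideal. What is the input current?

I_in ≈ 0.934 A

V_A = 240 × 175/1180 = 35.593 V; V_B = 240 × 37/1180 = 7.5254 V; V_C = 240 × 59/1180 = 12.000 V.
P_out = V_A I_A + V_B I_B + V_C I_C = 35.593×4.95 + 7.5254×2.48 + 12.000×2.45 = 176.19 + 18.663 + 29.400 = 224.25 W.
Ideal ⇒ P_in = P_out, so I_in = P_out/V_in = 224.25/240 = 0.934 A.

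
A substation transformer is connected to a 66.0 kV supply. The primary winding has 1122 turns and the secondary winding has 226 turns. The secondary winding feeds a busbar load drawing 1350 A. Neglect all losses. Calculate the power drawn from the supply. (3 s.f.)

I_p = I_s × N_s/N_p = 1350 × 226/1122 = 271.93 A.
P = V_p I_p = 66000 × 271.93 = 1.79×10^7 W.

P ≈ 1.79×10^7 W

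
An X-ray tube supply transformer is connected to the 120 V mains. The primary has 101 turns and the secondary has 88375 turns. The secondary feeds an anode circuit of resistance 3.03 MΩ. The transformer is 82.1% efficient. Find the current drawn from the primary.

I_p ≈ 36.9 A

V_s = 120 × 88375/101 = 105000 V.
I_s = V_s/R = 105000/(3.03×10^6) = 0.034653 A.
P_out = V_s I_s = 105000 × 0.034653 = 3638.6 W.
P_in = P_out/η = 3638.6/0.821 = 4431.9 W.
I_p = P_in/V_p = 4431.9/120 = 36.9 A.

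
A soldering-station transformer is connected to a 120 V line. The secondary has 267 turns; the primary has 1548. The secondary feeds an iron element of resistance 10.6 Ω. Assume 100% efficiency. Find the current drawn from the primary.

V_s = V_p × N_s/N_p = 120 × 267/1548 = 20.698 V.
I_s = V_s/R = 20.698/10.6 = 1.9526 A.
For an ideal transformer I_p N_p = I_s N_s, so I_p = 1.9526 × 267/1548 = 0.337 A.

I_p ≈ 0.337 A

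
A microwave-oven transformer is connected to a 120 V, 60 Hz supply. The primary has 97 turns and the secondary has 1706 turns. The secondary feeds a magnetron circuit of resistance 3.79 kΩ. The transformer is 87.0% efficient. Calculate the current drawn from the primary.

I_p ≈ 11.3 A

V_s = 120 × 1706/97 = 2110.5 V.
I_s = V_s/R = 2110.5/3790 = 0.55686 A.
P_out = V_s I_s = 2110.5 × 0.55686 = 1175.3 W.
P_in = P_out/η = 1175.3/0.870 = 1350.9 W.
I_p = P_in/V_p = 1350.9/120 = 11.3 A.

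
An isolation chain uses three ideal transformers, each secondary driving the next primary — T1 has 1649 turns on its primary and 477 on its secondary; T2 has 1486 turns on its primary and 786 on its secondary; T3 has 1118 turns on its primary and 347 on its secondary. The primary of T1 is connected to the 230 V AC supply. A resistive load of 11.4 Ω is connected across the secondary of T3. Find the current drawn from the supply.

I_supply ≈ 0.0455 A

Secondary of T1: V = 230.00 × 477/1649 = 66.531 V.
Secondary of T2: V = 66.531 × 786/1486 = 35.191 V.
Secondary of T3: V = 35.191 × 347/1118 = 10.922 V.
I_load = 10.922/11.4 = 0.95810 A, so P_out = 10.922 × 0.95810 = 10.465 W.
All ideal ⇒ P_in = P_out, so I_supply = 10.465/230 = 0.0455 A.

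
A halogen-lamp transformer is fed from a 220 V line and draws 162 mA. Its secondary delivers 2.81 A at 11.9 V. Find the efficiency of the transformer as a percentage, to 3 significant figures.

η ≈ 93.8%

P_in = 220 × 0.162 = 35.6400 W.
P_out = 11.9 × 2.81 = 33.4390 W.
η = P_out/P_in = 33.4390/35.6400 = 0.938.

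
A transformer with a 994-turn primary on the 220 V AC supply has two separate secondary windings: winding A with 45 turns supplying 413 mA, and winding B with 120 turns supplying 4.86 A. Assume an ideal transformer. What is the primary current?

V_A = 220 × 45/994 = 9.9598 V; V_B = 220 × 120/994 = 26.559 V.
P_out = V_A I_A + V_B I_B = 9.9598×0.413 + 26.559×4.86 = 4.1134 + 129.08 = 133.19 W.
Ideal ⇒ P_in = P_out, so I_p = P_out/V_p = 133.19/220 = 0.605 A.

I_p ≈ 0.605 A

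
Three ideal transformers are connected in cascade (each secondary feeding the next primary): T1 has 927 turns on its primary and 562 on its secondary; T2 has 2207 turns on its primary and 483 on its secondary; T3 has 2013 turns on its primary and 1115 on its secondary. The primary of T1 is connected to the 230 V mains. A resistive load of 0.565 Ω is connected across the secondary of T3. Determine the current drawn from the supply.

I_supply ≈ 2.20 A

Secondary of T1: V = 230.00 × 562/927 = 139.44 V.
Secondary of T2: V = 139.44 × 483/2207 = 30.516 V.
Secondary of T3: V = 30.516 × 1115/2013 = 16.903 V.
I_load = 16.903/0.565 = 29.917 A, so P_out = 16.903 × 29.917 = 505.68 W.
All ideal ⇒ P_in = P_out, so I_supply = 505.68/230 = 2.20 A.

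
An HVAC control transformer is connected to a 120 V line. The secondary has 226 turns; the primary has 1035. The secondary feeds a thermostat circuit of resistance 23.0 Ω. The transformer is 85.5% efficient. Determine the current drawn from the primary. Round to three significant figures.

V_s = 120 × 226/1035 = 26.203 V.
I_s = V_s/R = 26.203/23.0 = 1.1393 A.
P_out = V_s I_s = 26.203 × 1.1393 = 29.852 W.
P_in = P_out/η = 29.852/0.855 = 34.914 W.
I_p = P_in/V_p = 34.914/120 = 0.291 A.

I_p ≈ 0.291 A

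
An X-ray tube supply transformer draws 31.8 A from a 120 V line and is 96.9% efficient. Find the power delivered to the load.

P_in = V_p I_p = 120 × 31.8 = 3816.0 W.
P_out = η P_in = 0.969 × 3816.0 = 3700 W.

P_out ≈ 3700 W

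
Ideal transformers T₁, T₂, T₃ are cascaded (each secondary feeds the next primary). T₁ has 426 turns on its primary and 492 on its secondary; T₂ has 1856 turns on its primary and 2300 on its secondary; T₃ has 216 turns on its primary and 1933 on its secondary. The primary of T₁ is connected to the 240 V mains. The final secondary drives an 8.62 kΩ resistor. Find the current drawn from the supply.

I_supply ≈ 4.57 A

After T₁: V = 240.00 × 492/426 = 277.18 V.
After T₂: V = 277.18 × 2300/1856 = 343.49 V.
After T₃: V = 343.49 × 1933/216 = 3073.9 V.
I_load = 3073.9/8620 = 0.35661 A, so P_out = 3073.9 × 0.35661 = 1096.2 W.
All ideal ⇒ P_in = P_out, so I_supply = 1096.2/240 = 4.57 A.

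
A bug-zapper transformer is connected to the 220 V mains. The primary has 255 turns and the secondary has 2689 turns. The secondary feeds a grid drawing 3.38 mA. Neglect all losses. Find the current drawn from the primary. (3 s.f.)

I_p ≈ 0.0356 A

For an ideal transformer I_p N_p = I_s N_s, so I_p = 0.00338 × 2689/255 = 0.0356 A.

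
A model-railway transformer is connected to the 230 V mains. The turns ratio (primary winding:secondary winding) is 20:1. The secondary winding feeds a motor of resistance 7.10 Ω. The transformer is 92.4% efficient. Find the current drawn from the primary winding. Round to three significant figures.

V_s = 230 × 1/20 = 11.500 V.
I_s = V_s/R = 11.500/7.10 = 1.6197 A.
P_out = V_s I_s = 11.500 × 1.6197 = 18.627 W.
P_in = P_out/η = 18.627/0.924 = 20.159 W.
I_p = P_in/V_p = 20.159/230 = 0.0876 A.

I_p ≈ 0.0876 A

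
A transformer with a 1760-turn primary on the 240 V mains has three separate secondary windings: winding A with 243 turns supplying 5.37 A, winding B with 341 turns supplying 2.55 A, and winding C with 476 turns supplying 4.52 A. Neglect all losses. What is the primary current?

V_A = 240 × 243/1760 = 33.136 V; V_B = 240 × 341/1760 = 46.500 V; V_C = 240 × 476/1760 = 64.909 V.
P_out = V_A I_A + V_B I_B + V_C I_C = 33.136×5.37 + 46.500×2.55 + 64.909×4.52 = 177.94 + 118.57 + 293.39 = 589.91 W.
Ideal ⇒ P_in = P_out, so I_p = P_out/V_p = 589.91/240 = 2.46 A.

I_p ≈ 2.46 A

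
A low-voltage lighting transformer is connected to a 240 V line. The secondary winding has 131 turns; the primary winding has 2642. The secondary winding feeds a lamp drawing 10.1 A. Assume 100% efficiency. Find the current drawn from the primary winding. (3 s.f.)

For an ideal transformer I_p N_p = I_s N_s, so I_p = 10.1 × 131/2642 = 0.501 A.

I_p ≈ 0.501 A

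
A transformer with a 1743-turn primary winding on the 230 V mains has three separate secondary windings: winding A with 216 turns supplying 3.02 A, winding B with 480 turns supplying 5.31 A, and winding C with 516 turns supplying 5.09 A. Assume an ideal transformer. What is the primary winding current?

I_p ≈ 3.34 A

V_A = 230 × 216/1743 = 28.503 V; V_B = 230 × 480/1743 = 63.339 V; V_C = 230 × 516/1743 = 68.090 V.
P_out = V_A I_A + V_B I_B + V_C I_C = 28.503×3.02 + 63.339×5.31 + 68.090×5.09 = 86.078 + 336.33 + 346.58 = 768.98 W.
Ideal ⇒ P_in = P_out, so I_p = P_out/V_p = 768.98/230 = 3.34 A.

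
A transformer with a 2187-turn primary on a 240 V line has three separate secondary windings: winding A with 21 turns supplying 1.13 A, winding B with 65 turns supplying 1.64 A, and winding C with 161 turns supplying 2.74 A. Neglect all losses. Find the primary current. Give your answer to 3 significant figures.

V_A = 240 × 21/2187 = 2.3045 V; V_B = 240 × 65/2187 = 7.1331 V; V_C = 240 × 161/2187 = 17.668 V.
P_out = V_A I_A + V_B I_B + V_C I_C = 2.3045×1.13 + 7.1331×1.64 + 17.668×2.74 = 2.6041 + 11.698 + 48.410 = 62.713 W.
Ideal ⇒ P_in = P_out, so I_p = P_out/V_p = 62.713/240 = 0.261 A.

I_p ≈ 0.261 A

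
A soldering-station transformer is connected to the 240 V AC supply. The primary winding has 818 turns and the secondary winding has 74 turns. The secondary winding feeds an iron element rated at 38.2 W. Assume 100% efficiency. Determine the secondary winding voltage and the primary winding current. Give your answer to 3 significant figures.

V_s = V_p × N_s/N_p = 240 × 74/818 = 21.711 V.
I_s = P/V_s = 38.2/21.711 = 1.7594 A.
I_p = I_s × N_s/N_p = 1.7594 × 74/818 = 0.159 A.

V_s ≈ 21.7 V, I_p ≈ 0.159 A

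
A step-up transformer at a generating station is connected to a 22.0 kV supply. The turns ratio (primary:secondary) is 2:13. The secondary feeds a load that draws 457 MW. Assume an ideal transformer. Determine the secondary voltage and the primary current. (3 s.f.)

V_s ≈ 143000 V, I_p ≈ 20800 A

V_s = V_p × N_s/N_p = 22000 × 13/2 = 143000 V.
I_s = P/V_s = 4.57×10^8/143000 = 3195.8 A.
I_p = I_s × N_s/N_p = 3195.8 × 13/2 = 20800 A.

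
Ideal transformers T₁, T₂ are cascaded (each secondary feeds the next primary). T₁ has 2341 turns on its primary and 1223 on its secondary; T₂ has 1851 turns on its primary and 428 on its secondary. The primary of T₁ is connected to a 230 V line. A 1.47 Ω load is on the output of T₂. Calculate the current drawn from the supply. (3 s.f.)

I_supply ≈ 2.28 A

Secondary of T₁: V = 230.00 × 1223/2341 = 120.16 V.
Secondary of T₂: V = 120.16 × 428/1851 = 27.784 V.
I_load = 27.784/1.47 = 18.900 A, so P_out = 27.784 × 18.900 = 525.13 W.
All ideal ⇒ P_in = P_out, so I_supply = 525.13/230 = 2.28 A.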